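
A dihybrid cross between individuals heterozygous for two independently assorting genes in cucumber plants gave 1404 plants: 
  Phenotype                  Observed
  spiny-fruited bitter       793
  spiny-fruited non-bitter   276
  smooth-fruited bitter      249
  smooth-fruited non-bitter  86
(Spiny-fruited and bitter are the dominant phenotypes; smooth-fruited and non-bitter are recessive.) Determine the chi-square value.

A dihybrid F₂ with independent assortment and complete dominance at both loci gives a 9:3:3:1 phenotypic ratio.
Expected counts for N = 1404 under a 9:3:3:1 ratio (total parts = 16):
  spiny-fruited bitter: 1404 × 9/16 = 789.75
  spiny-fruited non-bitter: 1404 × 3/16 = 263.25
  smooth-fruited bitter: 1404 × 3/16 = 263.25
  smooth-fruited non-bitter: 1404 × 1/16 = 87.75
χ² = Σ (O − E)² / E
  spiny-fruited bitter: (793 − 789.75)² / 789.75 = 0.0134
  spiny-fruited non-bitter: (276 − 263.25)² / 263.25 = 0.6175
  smooth-fruited bitter: (249 − 263.25)² / 263.25 = 0.7714
  smooth-fruited non-bitter: (86 − 87.75)² / 87.75 = 0.0349
χ² = 0.0134 + 0.6175 + 0.7714 + 0.0349 = 1.4372 ≈ 1.437

1.437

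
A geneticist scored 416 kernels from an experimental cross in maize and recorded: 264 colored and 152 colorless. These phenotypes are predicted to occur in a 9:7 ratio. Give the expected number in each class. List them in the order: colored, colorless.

234, 182

Under the 9:7 hypothesis (Σ ratio = 16, N = 416):
  colored: 416 × 9/16 = 234
  colorless: 416 × 7/16 = 182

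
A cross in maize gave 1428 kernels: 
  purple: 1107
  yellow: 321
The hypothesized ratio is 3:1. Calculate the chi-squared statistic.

4.840

The 3:1 ratio has 4 parts, so with N = 1428 the expected counts are:
  purple: 1428 × 3/4 = 1071
  yellow: 1428 × 1/4 = 357
χ² = Σ (O − E)² / E
  purple: (1107 − 1071)² / 1071 = 1.2101
  yellow: (321 − 357)² / 357 = 3.6303
χ² = 1.2101 + 3.6303 = 4.8404 ≈ 4.840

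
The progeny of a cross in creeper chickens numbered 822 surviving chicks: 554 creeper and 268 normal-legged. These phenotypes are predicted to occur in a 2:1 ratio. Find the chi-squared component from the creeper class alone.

The 2:1 ratio has 3 parts, so with N = 822 the expected counts are:
  creeper: 822 × 2/3 = 548
  normal-legged: 822 × 1/3 = 274
Contribution of creeper: (554 − 548)² / 548 = 0.0657

0.066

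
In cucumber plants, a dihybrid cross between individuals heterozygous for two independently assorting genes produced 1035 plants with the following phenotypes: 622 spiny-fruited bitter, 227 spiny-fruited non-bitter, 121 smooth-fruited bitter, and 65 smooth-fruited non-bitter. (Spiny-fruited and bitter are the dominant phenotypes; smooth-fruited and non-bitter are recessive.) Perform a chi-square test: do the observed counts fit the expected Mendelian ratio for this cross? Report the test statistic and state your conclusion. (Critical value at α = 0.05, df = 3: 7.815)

35.822; not consistent

A dihybrid F₂ with independent assortment and complete dominance at both loci gives a 9:3:3:1 phenotypic ratio.
Expected counts for N = 1035 under a 9:3:3:1 ratio (total parts = 16):
  spiny-fruited bitter: 1035 × 9/16 = 582.1875
  spiny-fruited non-bitter: 1035 × 3/16 = 194.0625
  smooth-fruited bitter: 1035 × 3/16 = 194.0625
  smooth-fruited non-bitter: 1035 × 1/16 = 64.6875
χ² = Σ (O − E)² / E
  spiny-fruited bitter: (622 − 582.1875)² / 582.1875 = 2.7226
  spiny-fruited non-bitter: (227 − 194.0625)² / 194.0625 = 5.5904
  smooth-fruited bitter: (121 − 194.0625)² / 194.0625 = 27.5073
  smooth-fruited non-bitter: (65 − 64.6875)² / 64.6875 = 0.0015
χ² = 2.7226 + 5.5904 + 27.5073 + 0.0015 = 35.8218 ≈ 35.822
Degrees of freedom = 4 − 1 = 3; critical value at α = 0.05 is 7.815.
Since 35.822 > 7.815, we reject the null hypothesis — the data do not fit the 9:3:3:1 ratio.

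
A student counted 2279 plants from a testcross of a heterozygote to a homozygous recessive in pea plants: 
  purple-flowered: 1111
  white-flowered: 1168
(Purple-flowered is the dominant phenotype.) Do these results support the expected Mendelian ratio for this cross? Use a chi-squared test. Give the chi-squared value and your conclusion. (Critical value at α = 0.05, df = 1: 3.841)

1.426; consistent

A testcross of a heterozygote (Aa × aa) gives a 1:1 phenotypic ratio.
Under the 1:1 hypothesis (Σ ratio = 2, N = 2279):
  purple-flowered: 2279 × 1/2 = 1139.5
  white-flowered: 2279 × 1/2 = 1139.5
χ² = Σ (O − E)² / E
  purple-flowered: (1111 − 1139.5)² / 1139.5 = 0.7128
  white-flowered: (1168 − 1139.5)² / 1139.5 = 0.7128
χ² = 0.7128 + 0.7128 = 1.4256 ≈ 1.426
Degrees of freedom = 2 − 1 = 1; critical value at α = 0.05 is 3.841.
Since 1.426 < 3.841, we fail to reject the null hypothesis — the data are consistent with the 1:1 ratio.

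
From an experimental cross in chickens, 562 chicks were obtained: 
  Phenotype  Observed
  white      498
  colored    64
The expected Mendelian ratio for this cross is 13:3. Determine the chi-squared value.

Under the 13:3 hypothesis (Σ ratio = 16, N = 562):
  white: 562 × 13/16 = 456.625
  colored: 562 × 3/16 = 105.375
χ² = Σ (O − E)² / E
  white: (498 − 456.625)² / 456.625 = 3.7490
  colored: (64 − 105.375)² / 105.375 = 16.2457
χ² = 3.7490 + 16.2457 = 19.9947 ≈ 19.995

19.995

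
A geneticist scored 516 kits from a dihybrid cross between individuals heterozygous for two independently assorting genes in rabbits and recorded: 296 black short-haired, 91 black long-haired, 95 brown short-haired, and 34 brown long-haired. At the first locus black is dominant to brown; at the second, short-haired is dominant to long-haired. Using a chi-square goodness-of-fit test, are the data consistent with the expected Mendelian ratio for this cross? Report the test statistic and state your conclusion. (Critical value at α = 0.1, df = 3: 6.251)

A dihybrid F₂ with independent assortment and complete dominance at both loci gives a 9:3:3:1 phenotypic ratio.
Total ratio parts = 16. Expected numbers out of 516:
  black short-haired: 516 × 9/16 = 290.25
  black long-haired: 516 × 3/16 = 96.75
  brown short-haired: 516 × 3/16 = 96.75
  brown long-haired: 516 × 1/16 = 32.25
χ² = Σ (O − E)² / E
  black short-haired: (296 − 290.25)² / 290.25 = 0.1139
  black long-haired: (91 − 96.75)² / 96.75 = 0.3417
  brown short-haired: (95 − 96.75)² / 96.75 = 0.0317
  brown long-haired: (34 − 32.25)² / 32.25 = 0.0950
χ² = 0.1139 + 0.3417 + 0.0317 + 0.0950 = 0.5823 ≈ 0.582
Degrees of freedom = 4 − 1 = 3; critical value at α = 0.1 is 6.251.
Since 0.582 < 6.251, we fail to reject the null hypothesis — the data are consistent with the 9:3:3:1 ratio.

0.582; consistent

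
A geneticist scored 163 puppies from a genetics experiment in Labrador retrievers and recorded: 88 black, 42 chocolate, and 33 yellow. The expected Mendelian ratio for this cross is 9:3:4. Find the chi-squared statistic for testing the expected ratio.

Expected counts for N = 163 under a 9:3:4 ratio (total parts = 16):
  black: 163 × 9/16 = 91.6875
  chocolate: 163 × 3/16 = 30.5625
  yellow: 163 × 4/16 = 40.75
χ² = Σ (O − E)² / E
  black: (88 − 91.6875)² / 91.6875 = 0.1483
  chocolate: (42 − 30.5625)² / 30.5625 = 4.2803
  yellow: (33 − 40.75)² / 40.75 = 1.4739
χ² = 0.1483 + 4.2803 + 1.4739 = 5.9025 ≈ 5.903

5.903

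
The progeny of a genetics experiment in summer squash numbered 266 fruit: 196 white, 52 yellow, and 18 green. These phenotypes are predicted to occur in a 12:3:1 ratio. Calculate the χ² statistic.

Expected counts for N = 266 under a 12:3:1 ratio (total parts = 16):
  white: 266 × 12/16 = 199.5
  yellow: 266 × 3/16 = 49.875
  green: 266 × 1/16 = 16.625
χ² = Σ (O − E)² / E
  white: (196 − 199.5)² / 199.5 = 0.0614
  yellow: (52 − 49.875)² / 49.875 = 0.0905
  green: (18 − 16.625)² / 16.625 = 0.1137
χ² = 0.0614 + 0.0905 + 0.1137 = 0.2656 ≈ 0.266

0.266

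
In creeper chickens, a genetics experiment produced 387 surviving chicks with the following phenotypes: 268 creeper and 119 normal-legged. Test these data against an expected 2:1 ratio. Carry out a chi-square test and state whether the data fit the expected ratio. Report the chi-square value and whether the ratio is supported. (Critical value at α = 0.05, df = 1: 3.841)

1.163; consistent

The 2:1 ratio has 3 parts, so with N = 387 the expected counts are:
  creeper: 387 × 2/3 = 258
  normal-legged: 387 × 1/3 = 129
χ² = Σ (O − E)² / E
  creeper: (268 − 258)² / 258 = 0.3876
  normal-legged: (119 − 129)² / 129 = 0.7752
χ² = 0.3876 + 0.7752 = 1.1628 ≈ 1.163
Degrees of freedom = 2 − 1 = 1; critical value at α = 0.05 is 3.841.
Since 1.163 < 3.841, we fail to reject the null hypothesis — the data are consistent with the 2:1 ratio.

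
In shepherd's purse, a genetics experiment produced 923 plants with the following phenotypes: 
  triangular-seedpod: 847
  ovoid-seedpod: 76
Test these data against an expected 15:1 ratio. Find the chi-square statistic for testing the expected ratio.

The 15:1 ratio has 16 parts, so with N = 923 the expected counts are:
  triangular-seedpod: 923 × 15/16 = 865.3125
  ovoid-seedpod: 923 × 1/16 = 57.6875
χ² = Σ (O − E)² / E
  triangular-seedpod: (847 − 865.3125)² / 865.3125 = 0.3875
  ovoid-seedpod: (76 − 57.6875)² / 57.6875 = 5.8132
χ² = 0.3875 + 5.8132 = 6.2007 ≈ 6.201

6.201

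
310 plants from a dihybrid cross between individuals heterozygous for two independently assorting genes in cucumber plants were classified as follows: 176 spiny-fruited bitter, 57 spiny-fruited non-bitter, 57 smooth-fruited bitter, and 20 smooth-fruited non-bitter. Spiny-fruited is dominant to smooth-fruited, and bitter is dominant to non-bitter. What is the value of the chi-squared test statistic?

0.079

A dihybrid F₂ with independent assortment and complete dominance at both loci gives a 9:3:3:1 phenotypic ratio.
Expected counts for N = 310 under a 9:3:3:1 ratio (total parts = 16):
  spiny-fruited bitter: 310 × 9/16 = 174.375
  spiny-fruited non-bitter: 310 × 3/16 = 58.125
  smooth-fruited bitter: 310 × 3/16 = 58.125
  smooth-fruited non-bitter: 310 × 1/16 = 19.375
χ² = Σ (O − E)² / E
  spiny-fruited bitter: (176 − 174.375)² / 174.375 = 0.0151
  spiny-fruited non-bitter: (57 − 58.125)² / 58.125 = 0.0218
  smooth-fruited bitter: (57 − 58.125)² / 58.125 = 0.0218
  smooth-fruited non-bitter: (20 − 19.375)² / 19.375 = 0.0202
χ² = 0.0151 + 0.0218 + 0.0218 + 0.0202 = 0.0789 ≈ 0.079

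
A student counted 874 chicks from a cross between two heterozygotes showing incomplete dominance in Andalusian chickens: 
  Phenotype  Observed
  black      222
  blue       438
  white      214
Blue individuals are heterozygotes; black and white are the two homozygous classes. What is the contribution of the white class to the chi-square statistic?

With incomplete dominance, a heterozygote × heterozygote cross gives a 1:2:1 phenotypic ratio.
Under the 1:2:1 hypothesis (Σ ratio = 4, N = 874):
  black: 874 × 1/4 = 218.5
  blue: 874 × 2/4 = 437
  white: 874 × 1/4 = 218.5
Contribution of white: (214 − 218.5)² / 218.5 = 0.0927

0.093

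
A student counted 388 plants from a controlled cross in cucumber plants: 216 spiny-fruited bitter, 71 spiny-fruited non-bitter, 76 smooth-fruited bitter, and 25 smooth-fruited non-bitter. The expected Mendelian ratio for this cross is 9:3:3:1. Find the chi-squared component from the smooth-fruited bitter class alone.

0.145

Under the 9:3:3:1 hypothesis (Σ ratio = 16, N = 388):
  spiny-fruited bitter: 388 × 9/16 = 218.25
  spiny-fruited non-bitter: 388 × 3/16 = 72.75
  smooth-fruited bitter: 388 × 3/16 = 72.75
  smooth-fruited non-bitter: 388 × 1/16 = 24.25
Contribution of smooth-fruited bitter: (76 − 72.75)² / 72.75 = 0.1452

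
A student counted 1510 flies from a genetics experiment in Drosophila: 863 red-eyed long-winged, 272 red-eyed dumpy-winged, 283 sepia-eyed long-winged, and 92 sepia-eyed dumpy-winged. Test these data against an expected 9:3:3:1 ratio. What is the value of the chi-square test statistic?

0.716

Expected counts for N = 1510 under a 9:3:3:1 ratio (total parts = 16):
  red-eyed long-winged: 1510 × 9/16 = 849.375
  red-eyed dumpy-winged: 1510 × 3/16 = 283.125
  sepia-eyed long-winged: 1510 × 3/16 = 283.125
  sepia-eyed dumpy-winged: 1510 × 1/16 = 94.375
χ² = Σ (O − E)² / E
  red-eyed long-winged: (863 − 849.375)² / 849.375 = 0.2186
  red-eyed dumpy-winged: (272 − 283.125)² / 283.125 = 0.4371
  sepia-eyed long-winged: (283 − 283.125)² / 283.125 = 0.0001
  sepia-eyed dumpy-winged: (92 − 94.375)² / 94.375 = 0.0598
χ² = 0.2186 + 0.4371 + 0.0001 + 0.0598 = 0.7156 ≈ 0.716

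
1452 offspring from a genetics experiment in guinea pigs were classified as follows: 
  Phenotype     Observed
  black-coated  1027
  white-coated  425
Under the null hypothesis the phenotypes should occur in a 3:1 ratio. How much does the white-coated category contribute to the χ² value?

Expected counts for N = 1452 under a 3:1 ratio (total parts = 4):
  black-coated: 1452 × 3/4 = 1089
  white-coated: 1452 × 1/4 = 363
Contribution of white-coated: (425 − 363)² / 363 = 10.5895

10.590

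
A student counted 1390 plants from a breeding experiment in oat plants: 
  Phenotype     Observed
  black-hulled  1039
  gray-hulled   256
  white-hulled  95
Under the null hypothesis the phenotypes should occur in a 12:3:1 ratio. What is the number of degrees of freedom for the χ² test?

A goodness-of-fit test with 3 phenotype classes has df = 3 − 1 = 2.

2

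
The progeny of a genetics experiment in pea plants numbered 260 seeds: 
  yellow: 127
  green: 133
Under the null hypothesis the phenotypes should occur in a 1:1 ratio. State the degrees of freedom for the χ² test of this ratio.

1

A goodness-of-fit test with 2 phenotype classes has df = 2 − 1 = 1.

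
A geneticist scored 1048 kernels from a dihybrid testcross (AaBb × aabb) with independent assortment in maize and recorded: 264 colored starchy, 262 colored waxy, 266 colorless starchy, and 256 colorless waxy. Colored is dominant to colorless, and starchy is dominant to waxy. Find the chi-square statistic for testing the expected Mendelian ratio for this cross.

0.214

A dihybrid testcross with independent assortment gives a 1:1:1:1 ratio.
The 1:1:1:1 ratio has 4 parts, so with N = 1048 the expected counts are:
  colored starchy: 1048 × 1/4 = 262
  colored waxy: 1048 × 1/4 = 262
  colorless starchy: 1048 × 1/4 = 262
  colorless waxy: 1048 × 1/4 = 262
χ² = Σ (O − E)² / E
  colored starchy: (264 − 262)² / 262 = 0.0153
  colored waxy: (262 − 262)² / 262 = 0.0000
  colorless starchy: (266 − 262)² / 262 = 0.0611
  colorless waxy: (256 − 262)² / 262 = 0.1374
χ² = 0.0153 + 0.0000 + 0.0611 + 0.1374 = 0.2138 ≈ 0.214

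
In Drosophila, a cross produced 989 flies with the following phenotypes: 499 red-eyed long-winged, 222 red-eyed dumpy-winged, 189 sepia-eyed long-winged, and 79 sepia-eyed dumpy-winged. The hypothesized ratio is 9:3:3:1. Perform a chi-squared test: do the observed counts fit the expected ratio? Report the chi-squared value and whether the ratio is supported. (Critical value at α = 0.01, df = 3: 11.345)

The 9:3:3:1 ratio has 16 parts, so with N = 989 the expected counts are:
  red-eyed long-winged: 989 × 9/16 = 556.3125
  red-eyed dumpy-winged: 989 × 3/16 = 185.4375
  sepia-eyed long-winged: 989 × 3/16 = 185.4375
  sepia-eyed dumpy-winged: 989 × 1/16 = 61.8125
χ² = Σ (O − E)² / E
  red-eyed long-winged: (499 − 556.3125)² / 556.3125 = 5.9045
  red-eyed dumpy-winged: (222 − 185.4375)² / 185.4375 = 7.2090
  sepia-eyed long-winged: (189 − 185.4375)² / 185.4375 = 0.0684
  sepia-eyed dumpy-winged: (79 − 61.8125)² / 61.8125 = 4.7791
χ² = 5.9045 + 7.2090 + 0.0684 + 4.7791 = 17.961
Degrees of freedom = 4 − 1 = 3; critical value at α = 0.01 is 11.345.
Since 17.961 > 11.345, we reject the null hypothesis — the data do not fit the 9:3:3:1 ratio.

17.961; not consistent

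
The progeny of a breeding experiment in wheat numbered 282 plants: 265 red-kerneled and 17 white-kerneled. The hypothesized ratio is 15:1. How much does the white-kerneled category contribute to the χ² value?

0.022

Expected counts for N = 282 under a 15:1 ratio (total parts = 16):
  red-kerneled: 282 × 15/16 = 264.375
  white-kerneled: 282 × 1/16 = 17.625
Contribution of white-kerneled: (17 − 17.625)² / 17.625 = 0.0222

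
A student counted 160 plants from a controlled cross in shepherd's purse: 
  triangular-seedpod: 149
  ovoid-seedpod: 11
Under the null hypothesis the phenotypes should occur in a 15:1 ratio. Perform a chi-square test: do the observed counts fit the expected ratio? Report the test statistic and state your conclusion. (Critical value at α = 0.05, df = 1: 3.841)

0.107; consistent

Expected counts for N = 160 under a 15:1 ratio (total parts = 16):
  triangular-seedpod: 160 × 15/16 = 150
  ovoid-seedpod: 160 × 1/16 = 10
χ² = Σ (O − E)² / E
  triangular-seedpod: (149 − 150)² / 150 = 0.0067
  ovoid-seedpod: (11 − 10)² / 10 = 0.1000
χ² = 0.0067 + 0.1000 = 0.1067 ≈ 0.107
Degrees of freedom = 2 − 1 = 1; critical value at α = 0.05 is 3.841.
Since 0.107 < 3.841, we fail to reject the null hypothesis — the data are consistent with the 15:1 ratio.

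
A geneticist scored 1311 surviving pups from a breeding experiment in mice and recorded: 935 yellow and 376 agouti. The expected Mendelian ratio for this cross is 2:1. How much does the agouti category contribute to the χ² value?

Expected counts for N = 1311 under a 2:1 ratio (total parts = 3):
  yellow: 1311 × 2/3 = 874
  agouti: 1311 × 1/3 = 437
Contribution of agouti: (376 − 437)² / 437 = 8.5149

8.515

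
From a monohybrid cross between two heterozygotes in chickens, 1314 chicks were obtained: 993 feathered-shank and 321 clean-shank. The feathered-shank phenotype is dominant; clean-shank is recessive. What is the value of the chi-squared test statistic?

0.228

For a monohybrid cross between heterozygotes with complete dominance, the expected phenotypic ratio is 3:1.
Under the 3:1 hypothesis (Σ ratio = 4, N = 1314):
  feathered-shank: 1314 × 3/4 = 985.5
  clean-shank: 1314 × 1/4 = 328.5
χ² = Σ (O − E)² / E
  feathered-shank: (993 − 985.5)² / 985.5 = 0.0571
  clean-shank: (321 − 328.5)² / 328.5 = 0.1712
χ² = 0.0571 + 0.1712 = 0.2283 ≈ 0.228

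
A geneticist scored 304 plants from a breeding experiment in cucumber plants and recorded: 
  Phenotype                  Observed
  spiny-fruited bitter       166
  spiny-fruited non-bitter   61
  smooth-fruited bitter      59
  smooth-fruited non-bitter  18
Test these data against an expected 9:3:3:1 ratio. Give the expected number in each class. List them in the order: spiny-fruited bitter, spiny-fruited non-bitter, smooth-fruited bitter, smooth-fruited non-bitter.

The 9:3:3:1 ratio has 16 parts, so with N = 304 the expected counts are:
  spiny-fruited bitter: 304 × 9/16 = 171
  spiny-fruited non-bitter: 304 × 3/16 = 57
  smooth-fruited bitter: 304 × 3/16 = 57
  smooth-fruited non-bitter: 304 × 1/16 = 19

171, 57, 57, 19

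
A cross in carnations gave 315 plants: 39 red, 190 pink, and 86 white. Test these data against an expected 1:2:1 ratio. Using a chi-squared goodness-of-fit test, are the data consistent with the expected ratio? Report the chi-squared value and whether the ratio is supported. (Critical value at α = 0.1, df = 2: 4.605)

Under the 1:2:1 hypothesis (Σ ratio = 4, N = 315):
  red: 315 × 1/4 = 78.75
  pink: 315 × 2/4 = 157.5
  white: 315 × 1/4 = 78.75
χ² = Σ (O − E)² / E
  red: (39 − 78.75)² / 78.75 = 20.0643
  pink: (190 − 157.5)² / 157.5 = 6.7063
  white: (86 − 78.75)² / 78.75 = 0.6675
χ² = 20.0643 + 6.7063 + 0.6675 = 27.4381 ≈ 27.438
Degrees of freedom = 3 − 1 = 2; critical value at α = 0.1 is 4.605.
Since 27.438 > 4.605, we reject the null hypothesis — the data do not fit the 1:2:1 ratio.

27.438; not consistent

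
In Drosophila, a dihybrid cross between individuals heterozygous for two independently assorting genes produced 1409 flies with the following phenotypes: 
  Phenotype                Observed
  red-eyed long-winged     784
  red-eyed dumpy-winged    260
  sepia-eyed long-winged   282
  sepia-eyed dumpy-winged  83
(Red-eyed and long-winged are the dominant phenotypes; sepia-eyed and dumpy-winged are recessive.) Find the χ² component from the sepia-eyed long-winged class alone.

1.201

A dihybrid F₂ with independent assortment and complete dominance at both loci gives a 9:3:3:1 phenotypic ratio.
Total ratio parts = 16. Expected numbers out of 1409:
  red-eyed long-winged: 1409 × 9/16 = 792.5625
  red-eyed dumpy-winged: 1409 × 3/16 = 264.1875
  sepia-eyed long-winged: 1409 × 3/16 = 264.1875
  sepia-eyed dumpy-winged: 1409 × 1/16 = 88.0625
Contribution of sepia-eyed long-winged: (282 − 264.1875)² / 264.1875 = 1.2010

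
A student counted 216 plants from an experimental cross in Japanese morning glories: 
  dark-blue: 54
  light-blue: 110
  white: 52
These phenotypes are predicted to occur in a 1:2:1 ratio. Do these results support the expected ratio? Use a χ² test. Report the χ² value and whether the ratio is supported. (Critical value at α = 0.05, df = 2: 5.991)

0.111; consistent

Under the 1:2:1 hypothesis (Σ ratio = 4, N = 216):
  dark-blue: 216 × 1/4 = 54
  light-blue: 216 × 2/4 = 108
  white: 216 × 1/4 = 54
χ² = Σ (O − E)² / E
  dark-blue: (54 − 54)² / 54 = 0.0000
  light-blue: (110 − 108)² / 108 = 0.0370
  white: (52 − 54)² / 54 = 0.0741
χ² = 0.0000 + 0.0370 + 0.0741 = 0.1111 ≈ 0.111
Degrees of freedom = 3 − 1 = 2; critical value at α = 0.05 is 5.991.
Since 0.111 < 5.991, we fail to reject the null hypothesis — the data are consistent with the 1:2:1 ratio.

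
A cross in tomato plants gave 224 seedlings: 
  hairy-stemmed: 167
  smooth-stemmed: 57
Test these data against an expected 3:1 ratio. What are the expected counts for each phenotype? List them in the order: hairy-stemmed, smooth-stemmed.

168, 56

Under the 3:1 hypothesis (Σ ratio = 4, N = 224):
  hairy-stemmed: 224 × 3/4 = 168
  smooth-stemmed: 224 × 1/4 = 56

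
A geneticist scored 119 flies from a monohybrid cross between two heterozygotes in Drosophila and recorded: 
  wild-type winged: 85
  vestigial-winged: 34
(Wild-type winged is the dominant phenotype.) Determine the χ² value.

0.810

For a monohybrid cross between heterozygotes with complete dominance, the expected phenotypic ratio is 3:1.
Total ratio parts = 4. Expected numbers out of 119:
  wild-type winged: 119 × 3/4 = 89.25
  vestigial-winged: 119 × 1/4 = 29.75
χ² = Σ (O − E)² / E
  wild-type winged: (85 − 89.25)² / 89.25 = 0.2024
  vestigial-winged: (34 − 29.75)² / 29.75 = 0.6071
χ² = 0.2024 + 0.6071 = 0.8095 ≈ 0.810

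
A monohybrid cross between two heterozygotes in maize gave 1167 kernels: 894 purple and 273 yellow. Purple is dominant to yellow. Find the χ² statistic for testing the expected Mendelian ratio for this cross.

For a monohybrid cross between heterozygotes with complete dominance, the expected phenotypic ratio is 3:1.
Under the 3:1 hypothesis (Σ ratio = 4, N = 1167):
  purple: 1167 × 3/4 = 875.25
  yellow: 1167 × 1/4 = 291.75
χ² = Σ (O − E)² / E
  purple: (894 − 875.25)² / 875.25 = 0.4017
  yellow: (273 − 291.75)² / 291.75 = 1.2050
χ² = 0.4017 + 1.2050 = 1.6067 ≈ 1.607

1.607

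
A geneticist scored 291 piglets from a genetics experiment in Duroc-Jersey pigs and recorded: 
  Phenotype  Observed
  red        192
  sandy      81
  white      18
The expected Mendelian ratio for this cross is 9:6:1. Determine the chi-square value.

12.148

The 9:6:1 ratio has 16 parts, so with N = 291 the expected counts are:
  red: 291 × 9/16 = 163.6875
  sandy: 291 × 6/16 = 109.125
  white: 291 × 1/16 = 18.1875
χ² = Σ (O − E)² / E
  red: (192 − 163.6875)² / 163.6875 = 4.8971
  sandy: (81 − 109.125)² / 109.125 = 7.2487
  white: (18 − 18.1875)² / 18.1875 = 0.0019
χ² = 4.8971 + 7.2487 + 0.0019 = 12.1477 ≈ 12.148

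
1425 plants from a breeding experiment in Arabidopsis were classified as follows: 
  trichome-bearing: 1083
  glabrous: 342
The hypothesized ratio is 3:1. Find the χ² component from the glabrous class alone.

Expected counts for N = 1425 under a 3:1 ratio (total parts = 4):
  trichome-bearing: 1425 × 3/4 = 1068.75
  glabrous: 1425 × 1/4 = 356.25
Contribution of glabrous: (342 − 356.25)² / 356.25 = 0.5700

0.570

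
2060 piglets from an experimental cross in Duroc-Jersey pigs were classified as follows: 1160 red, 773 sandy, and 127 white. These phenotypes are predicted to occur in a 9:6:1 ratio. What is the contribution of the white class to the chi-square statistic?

0.024

Expected counts for N = 2060 under a 9:6:1 ratio (total parts = 16):
  red: 2060 × 9/16 = 1158.75
  sandy: 2060 × 6/16 = 772.5
  white: 2060 × 1/16 = 128.75
Contribution of white: (127 − 128.75)² / 128.75 = 0.0238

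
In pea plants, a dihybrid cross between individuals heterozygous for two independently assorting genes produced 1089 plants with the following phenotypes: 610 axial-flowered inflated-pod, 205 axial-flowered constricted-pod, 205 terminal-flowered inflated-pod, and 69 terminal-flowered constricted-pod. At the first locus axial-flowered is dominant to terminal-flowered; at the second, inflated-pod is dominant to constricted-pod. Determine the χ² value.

0.030

A dihybrid F₂ with independent assortment and complete dominance at both loci gives a 9:3:3:1 phenotypic ratio.
The 9:3:3:1 ratio has 16 parts, so with N = 1089 the expected counts are:
  axial-flowered inflated-pod: 1089 × 9/16 = 612.5625
  axial-flowered constricted-pod: 1089 × 3/16 = 204.1875
  terminal-flowered inflated-pod: 1089 × 3/16 = 204.1875
  terminal-flowered constricted-pod: 1089 × 1/16 = 68.0625
χ² = Σ (O − E)² / E
  axial-flowered inflated-pod: (610 − 612.5625)² / 612.5625 = 0.0107
  axial-flowered constricted-pod: (205 − 204.1875)² / 204.1875 = 0.0032
  terminal-flowered inflated-pod: (205 − 204.1875)² / 204.1875 = 0.0032
  terminal-flowered constricted-pod: (69 − 68.0625)² / 68.0625 = 0.0129
χ² = 0.0107 + 0.0032 + 0.0032 + 0.0129 = 0.030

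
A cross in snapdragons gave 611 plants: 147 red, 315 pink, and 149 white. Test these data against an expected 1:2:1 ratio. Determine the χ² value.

The 1:2:1 ratio has 4 parts, so with N = 611 the expected counts are:
  red: 611 × 1/4 = 152.75
  pink: 611 × 2/4 = 305.5
  white: 611 × 1/4 = 152.75
χ² = Σ (O − E)² / E
  red: (147 − 152.75)² / 152.75 = 0.2164
  pink: (315 − 305.5)² / 305.5 = 0.2954
  white: (149 − 152.75)² / 152.75 = 0.0921
χ² = 0.2164 + 0.2954 + 0.0921 = 0.6039 ≈ 0.604

0.604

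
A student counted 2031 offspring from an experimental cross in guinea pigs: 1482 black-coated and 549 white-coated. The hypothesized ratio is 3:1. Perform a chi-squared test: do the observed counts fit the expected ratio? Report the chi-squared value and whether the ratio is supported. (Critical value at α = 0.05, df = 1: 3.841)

Expected counts for N = 2031 under a 3:1 ratio (total parts = 4):
  black-coated: 2031 × 3/4 = 1523.25
  white-coated: 2031 × 1/4 = 507.75
χ² = Σ (O − E)² / E
  black-coated: (1482 − 1523.25)² / 1523.25 = 1.1171
  white-coated: (549 − 507.75)² / 507.75 = 3.3512
χ² = 1.1171 + 3.3512 = 4.4683 ≈ 4.468
Degrees of freedom = 2 − 1 = 1; critical value at α = 0.05 is 3.841.
Since 4.468 > 3.841, we reject the null hypothesis — the data do not fit the 3:1 ratio.

4.468; not consistent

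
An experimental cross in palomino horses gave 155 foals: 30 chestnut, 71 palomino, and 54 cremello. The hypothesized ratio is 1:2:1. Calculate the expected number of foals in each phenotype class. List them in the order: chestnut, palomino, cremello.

Total ratio parts = 4. Expected numbers out of 155:
  chestnut: 155 × 1/4 = 38.75
  palomino: 155 × 2/4 = 77.5
  cremello: 155 × 1/4 = 38.75

38.75, 77.5, 38.75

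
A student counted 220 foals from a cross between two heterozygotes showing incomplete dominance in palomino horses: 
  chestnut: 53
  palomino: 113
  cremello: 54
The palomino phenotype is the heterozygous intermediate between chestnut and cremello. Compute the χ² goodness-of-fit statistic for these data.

0.173

With incomplete dominance, a heterozygote × heterozygote cross gives a 1:2:1 phenotypic ratio.
Expected counts for N = 220 under a 1:2:1 ratio (total parts = 4):
  chestnut: 220 × 1/4 = 55
  palomino: 220 × 2/4 = 110
  cremello: 220 × 1/4 = 55
χ² = Σ (O − E)² / E
  chestnut: (53 − 55)² / 55 = 0.0727
  palomino: (113 − 110)² / 110 = 0.0818
  cremello: (54 − 55)² / 55 = 0.0182
χ² = 0.0727 + 0.0818 + 0.0182 = 0.1727 ≈ 0.173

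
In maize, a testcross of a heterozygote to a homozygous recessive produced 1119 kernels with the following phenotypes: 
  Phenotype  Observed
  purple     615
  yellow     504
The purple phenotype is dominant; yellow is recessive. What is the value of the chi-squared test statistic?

11.011

A testcross of a heterozygote (Aa × aa) gives a 1:1 phenotypic ratio.
Total ratio parts = 2. Expected numbers out of 1119:
  purple: 1119 × 1/2 = 559.5
  yellow: 1119 × 1/2 = 559.5
χ² = Σ (O − E)² / E
  purple: (615 − 559.5)² / 559.5 = 5.5054
  yellow: (504 − 559.5)² / 559.5 = 5.5054
χ² = 5.5054 + 5.5054 = 11.0108 ≈ 11.011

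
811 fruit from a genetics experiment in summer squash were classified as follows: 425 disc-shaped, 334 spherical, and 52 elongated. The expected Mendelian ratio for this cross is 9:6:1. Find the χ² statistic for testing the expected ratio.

5.101

Expected counts for N = 811 under a 9:6:1 ratio (total parts = 16):
  disc-shaped: 811 × 9/16 = 456.1875
  spherical: 811 × 6/16 = 304.125
  elongated: 811 × 1/16 = 50.6875
χ² = Σ (O − E)² / E
  disc-shaped: (425 − 456.1875)² / 456.1875 = 2.1321
  spherical: (334 − 304.125)² / 304.125 = 2.9347
  elongated: (52 − 50.6875)² / 50.6875 = 0.0340
χ² = 2.1321 + 2.9347 + 0.0340 = 5.1008 ≈ 5.101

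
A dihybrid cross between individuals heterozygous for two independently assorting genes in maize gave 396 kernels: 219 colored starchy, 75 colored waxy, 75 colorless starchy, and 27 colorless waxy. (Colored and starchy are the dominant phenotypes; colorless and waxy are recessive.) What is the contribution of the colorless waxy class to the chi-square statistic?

0.205

A dihybrid F₂ with independent assortment and complete dominance at both loci gives a 9:3:3:1 phenotypic ratio.
The 9:3:3:1 ratio has 16 parts, so with N = 396 the expected counts are:
  colored starchy: 396 × 9/16 = 222.75
  colored waxy: 396 × 3/16 = 74.25
  colorless starchy: 396 × 3/16 = 74.25
  colorless waxy: 396 × 1/16 = 24.75
Contribution of colorless waxy: (27 − 24.75)² / 24.75 = 0.2045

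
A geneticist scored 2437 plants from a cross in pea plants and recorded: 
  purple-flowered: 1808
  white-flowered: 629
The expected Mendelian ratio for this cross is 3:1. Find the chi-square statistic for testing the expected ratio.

Total ratio parts = 4. Expected numbers out of 2437:
  purple-flowered: 2437 × 3/4 = 1827.75
  white-flowered: 2437 × 1/4 = 609.25
χ² = Σ (O − E)² / E
  purple-flowered: (1808 − 1827.75)² / 1827.75 = 0.2134
  white-flowered: (629 − 609.25)² / 609.25 = 0.6402
χ² = 0.2134 + 0.6402 = 0.8536 ≈ 0.854

0.854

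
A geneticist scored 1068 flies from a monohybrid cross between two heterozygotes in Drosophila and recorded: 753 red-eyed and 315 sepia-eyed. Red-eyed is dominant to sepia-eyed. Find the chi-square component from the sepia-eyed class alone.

8.629

For a monohybrid cross between heterozygotes with complete dominance, the expected phenotypic ratio is 3:1.
Total ratio parts = 4. Expected numbers out of 1068:
  red-eyed: 1068 × 3/4 = 801
  sepia-eyed: 1068 × 1/4 = 267
Contribution of sepia-eyed: (315 − 267)² / 267 = 8.6292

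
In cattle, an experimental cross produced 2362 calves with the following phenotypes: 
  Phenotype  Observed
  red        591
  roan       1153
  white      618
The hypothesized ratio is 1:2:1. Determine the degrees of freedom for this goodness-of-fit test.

2

A goodness-of-fit test with 3 phenotype classes has df = 3 − 1 = 2.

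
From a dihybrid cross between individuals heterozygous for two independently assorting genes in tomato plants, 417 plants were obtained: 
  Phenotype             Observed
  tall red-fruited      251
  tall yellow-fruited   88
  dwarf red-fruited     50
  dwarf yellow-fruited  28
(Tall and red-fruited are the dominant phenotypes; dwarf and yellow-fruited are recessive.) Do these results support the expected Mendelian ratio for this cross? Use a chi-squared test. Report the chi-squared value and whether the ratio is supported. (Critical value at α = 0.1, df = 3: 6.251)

12.689; not consistent

A dihybrid F₂ with independent assortment and complete dominance at both loci gives a 9:3:3:1 phenotypic ratio.
Expected counts for N = 417 under a 9:3:3:1 ratio (total parts = 16):
  tall red-fruited: 417 × 9/16 = 234.5625
  tall yellow-fruited: 417 × 3/16 = 78.1875
  dwarf red-fruited: 417 × 3/16 = 78.1875
  dwarf yellow-fruited: 417 × 1/16 = 26.0625
χ² = Σ (O − E)² / E
  tall red-fruited: (251 − 234.5625)² / 234.5625 = 1.1519
  tall yellow-fruited: (88 − 78.1875)² / 78.1875 = 1.2315
  dwarf red-fruited: (50 − 78.1875)² / 78.1875 = 10.1619
  dwarf yellow-fruited: (28 − 26.0625)² / 26.0625 = 0.1440
χ² = 1.1519 + 1.2315 + 10.1619 + 0.1440 = 12.6893 ≈ 12.689
Degrees of freedom = 4 − 1 = 3; critical value at α = 0.1 is 6.251.
Since 12.689 > 6.251, we reject the null hypothesis — the data do not fit the 9:3:3:1 ratio.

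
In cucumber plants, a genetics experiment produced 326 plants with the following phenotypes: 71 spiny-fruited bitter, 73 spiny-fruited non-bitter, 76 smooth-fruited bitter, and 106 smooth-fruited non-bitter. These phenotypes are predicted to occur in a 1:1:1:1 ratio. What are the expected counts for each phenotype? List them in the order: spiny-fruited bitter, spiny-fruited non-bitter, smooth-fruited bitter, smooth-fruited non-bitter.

81.5, 81.5, 81.5, 81.5

Expected counts for N = 326 under a 1:1:1:1 ratio (total parts = 4):
  spiny-fruited bitter: 326 × 1/4 = 81.5
  spiny-fruited non-bitter: 326 × 1/4 = 81.5
  smooth-fruited bitter: 326 × 1/4 = 81.5
  smooth-fruited non-bitter: 326 × 1/4 = 81.5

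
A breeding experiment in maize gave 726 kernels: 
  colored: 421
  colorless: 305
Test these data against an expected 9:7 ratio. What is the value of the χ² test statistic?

0.892

Under the 9:7 hypothesis (Σ ratio = 16, N = 726):
  colored: 726 × 9/16 = 408.375
  colorless: 726 × 7/16 = 317.625
χ² = Σ (O − E)² / E
  colored: (421 − 408.375)² / 408.375 = 0.3903
  colorless: (305 − 317.625)² / 317.625 = 0.5018
χ² = 0.3903 + 0.5018 = 0.8921 ≈ 0.892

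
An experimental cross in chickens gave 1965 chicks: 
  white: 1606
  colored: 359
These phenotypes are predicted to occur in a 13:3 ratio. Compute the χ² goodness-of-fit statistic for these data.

Total ratio parts = 16. Expected numbers out of 1965:
  white: 1965 × 13/16 = 1596.5625
  colored: 1965 × 3/16 = 368.4375
χ² = Σ (O − E)² / E
  white: (1606 − 1596.5625)² / 1596.5625 = 0.0558
  colored: (359 − 368.4375)² / 368.4375 = 0.2417
χ² = 0.0558 + 0.2417 = 0.2975 ≈ 0.298

0.298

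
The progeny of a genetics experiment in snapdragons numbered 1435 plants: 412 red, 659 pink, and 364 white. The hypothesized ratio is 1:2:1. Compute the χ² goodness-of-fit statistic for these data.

12.751

Total ratio parts = 4. Expected numbers out of 1435:
  red: 1435 × 1/4 = 358.75
  pink: 1435 × 2/4 = 717.5
  white: 1435 × 1/4 = 358.75
χ² = Σ (O − E)² / E
  red: (412 − 358.75)² / 358.75 = 7.9040
  pink: (659 − 717.5)² / 717.5 = 4.7697
  white: (364 − 358.75)² / 358.75 = 0.0768
χ² = 7.9040 + 4.7697 + 0.0768 = 12.7505 ≈ 12.751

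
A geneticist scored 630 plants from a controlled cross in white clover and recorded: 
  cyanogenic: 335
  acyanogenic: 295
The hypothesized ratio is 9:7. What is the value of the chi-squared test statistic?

2.421

Expected counts for N = 630 under a 9:7 ratio (total parts = 16):
  cyanogenic: 630 × 9/16 = 354.375
  acyanogenic: 630 × 7/16 = 275.625
χ² = Σ (O − E)² / E
  cyanogenic: (335 − 354.375)² / 354.375 = 1.0593
  acyanogenic: (295 − 275.625)² / 275.625 = 1.3620
χ² = 1.0593 + 1.3620 = 2.4213 ≈ 2.421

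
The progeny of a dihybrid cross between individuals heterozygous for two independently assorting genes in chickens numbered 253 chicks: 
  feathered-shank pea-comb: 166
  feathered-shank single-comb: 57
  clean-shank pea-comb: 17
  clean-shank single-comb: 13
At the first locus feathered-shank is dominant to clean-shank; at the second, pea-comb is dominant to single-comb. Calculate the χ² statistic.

A dihybrid F₂ with independent assortment and complete dominance at both loci gives a 9:3:3:1 phenotypic ratio.
The 9:3:3:1 ratio has 16 parts, so with N = 253 the expected counts are:
  feathered-shank pea-comb: 253 × 9/16 = 142.3125
  feathered-shank single-comb: 253 × 3/16 = 47.4375
  clean-shank pea-comb: 253 × 3/16 = 47.4375
  clean-shank single-comb: 253 × 1/16 = 15.8125
χ² = Σ (O − E)² / E
  feathered-shank pea-comb: (166 − 142.3125)² / 142.3125 = 3.9427
  feathered-shank single-comb: (57 − 47.4375)² / 47.4375 = 1.9276
  clean-shank pea-comb: (17 − 47.4375)² / 47.4375 = 19.5297
  clean-shank single-comb: (13 − 15.8125)² / 15.8125 = 0.5002
χ² = 3.9427 + 1.9276 + 19.5297 + 0.5002 = 25.9002 ≈ 25.900

25.900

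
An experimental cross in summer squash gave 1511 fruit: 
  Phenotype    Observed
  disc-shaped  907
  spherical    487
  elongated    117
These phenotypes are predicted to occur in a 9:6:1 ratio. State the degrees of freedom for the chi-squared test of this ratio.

A goodness-of-fit test with 3 phenotype classes has df = 3 − 1 = 2.

2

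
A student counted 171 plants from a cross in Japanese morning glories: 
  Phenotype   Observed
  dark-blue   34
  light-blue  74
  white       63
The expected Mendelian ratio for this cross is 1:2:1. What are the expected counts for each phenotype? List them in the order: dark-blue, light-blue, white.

Under the 1:2:1 hypothesis (Σ ratio = 4, N = 171):
  dark-blue: 171 × 1/4 = 42.75
  light-blue: 171 × 2/4 = 85.5
  white: 171 × 1/4 = 42.75

42.75, 85.5, 42.75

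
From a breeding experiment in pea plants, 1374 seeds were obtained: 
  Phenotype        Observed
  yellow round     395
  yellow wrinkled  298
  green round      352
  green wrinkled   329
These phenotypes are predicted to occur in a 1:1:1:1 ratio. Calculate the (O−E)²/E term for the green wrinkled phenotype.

0.612

Under the 1:1:1:1 hypothesis (Σ ratio = 4, N = 1374):
  yellow round: 1374 × 1/4 = 343.5
  yellow wrinkled: 1374 × 1/4 = 343.5
  green round: 1374 × 1/4 = 343.5
  green wrinkled: 1374 × 1/4 = 343.5
Contribution of green wrinkled: (329 − 343.5)² / 343.5 = 0.6121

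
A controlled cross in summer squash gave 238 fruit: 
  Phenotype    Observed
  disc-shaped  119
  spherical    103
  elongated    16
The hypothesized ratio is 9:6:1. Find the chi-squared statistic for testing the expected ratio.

3.856

Expected counts for N = 238 under a 9:6:1 ratio (total parts = 16):
  disc-shaped: 238 × 9/16 = 133.875
  spherical: 238 × 6/16 = 89.25
  elongated: 238 × 1/16 = 14.875
χ² = Σ (O − E)² / E
  disc-shaped: (119 − 133.875)² / 133.875 = 1.6528
  spherical: (103 − 89.25)² / 89.25 = 2.1183
  elongated: (16 − 14.875)² / 14.875 = 0.0851
χ² = 1.6528 + 2.1183 + 0.0851 = 3.8562 ≈ 3.856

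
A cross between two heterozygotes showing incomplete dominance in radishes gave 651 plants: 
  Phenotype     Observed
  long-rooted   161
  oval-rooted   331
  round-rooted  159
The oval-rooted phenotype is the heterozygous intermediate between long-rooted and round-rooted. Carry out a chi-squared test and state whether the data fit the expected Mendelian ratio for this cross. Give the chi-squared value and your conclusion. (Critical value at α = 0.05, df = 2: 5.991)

With incomplete dominance, a heterozygote × heterozygote cross gives a 1:2:1 phenotypic ratio.
The 1:2:1 ratio has 4 parts, so with N = 651 the expected counts are:
  long-rooted: 651 × 1/4 = 162.75
  oval-rooted: 651 × 2/4 = 325.5
  round-rooted: 651 × 1/4 = 162.75
χ² = Σ (O − E)² / E
  long-rooted: (161 − 162.75)² / 162.75 = 0.0188
  oval-rooted: (331 − 325.5)² / 325.5 = 0.0929
  round-rooted: (159 − 162.75)² / 162.75 = 0.0864
χ² = 0.0188 + 0.0929 + 0.0864 = 0.1981 ≈ 0.198
Degrees of freedom = 3 − 1 = 2; critical value at α = 0.05 is 5.991.
Since 0.198 < 5.991, we fail to reject the null hypothesis — the data are consistent with the 1:2:1 ratio.

0.198; consistent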